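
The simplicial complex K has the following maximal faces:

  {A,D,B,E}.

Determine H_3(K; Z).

H_3 = 0.

Take the total order A < B < D < E on the vertex set. Then K (dimension 3) consists of the simplices:

  0-simplices (4): A, B, D, E
  1-simplices (6): AB, AD, AE, BD, BE, DE
  2-simplices (4): ABD, ABE, ADE, BDE
  3-simplices (1): ABDE

Hence C_0 ≅ Z^4, C_1 ≅ Z^6, C_2 ≅ Z^4, C_3 ≅ Z^1.

The boundary map ∂_1: C_1 → C_0 maps an edge to its endpoints' difference, ∂[p,q] = q − p. For instance
  ∂DE = E − D.
The resulting 4×6 matrix has rank 3, and its Smith normal form has invariant factors (1,1,1).

Boundary ∂_2: C_2 → C_1 sends each 2-simplex [p,q,r] to [q,r] − [p,r] + [p,q]. For instance
  ∂ADE = DE − AE + AD,
  ∂BDE = DE − BE + BD.
This gives a 6×4 integer matrix of rank 3; reducing to Smith normal form yields diagonal entries (1,1,1).

∂_3: C_3 → C_2 sends each 3-simplex σ to the alternating sum Σ_i (−1)^i (σ with its i-th vertex removed). For instance
  ∂ABDE = BDE − ADE + ABE − ABD.
The resulting 4×1 matrix has rank 1, and its Smith normal form has invariant factors (1).

Reading off H_k = ker ∂_k / im ∂_{k+1}:

  H_3: rank ker ∂_3 − rank ∂_4 = (1 − 1) − 0 = 0, and there is no ∂_4, so H_3 ≅ 0.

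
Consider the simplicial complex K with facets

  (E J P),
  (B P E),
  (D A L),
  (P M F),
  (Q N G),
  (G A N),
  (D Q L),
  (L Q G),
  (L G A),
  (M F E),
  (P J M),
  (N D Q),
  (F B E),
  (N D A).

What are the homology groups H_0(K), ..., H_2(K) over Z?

H_0 = Z^2,  H_1 = Z,  H_2 = Z.

Order the vertices as A < B < D < E < F < G < J < L < M < N < P < Q. Listing each simplex with vertices in this order, K has dimension 2 with simplices:

  0-simplices (12): A, B, D, E, F, G, J, L, M, N, P, Q
  1-simplices (24): AD, AG, AL, AN, BE, BF, BP, DL, DN, DQ, EF, EJ, EM, EP, FM, FP, GL, GN, GQ, JM, JP, LQ, MP, NQ
  2-simplices (14): ADL, ADN, AGL, AGN, BEF, BEP, DLQ, DNQ, EFM, EJP, FMP, GLQ, GNQ, JMP

Hence C_0 ≅ Z^12, C_1 ≅ Z^24, C_2 ≅ Z^14.

∂_1: C_1 → C_0 maps an edge to its endpoints' difference, ∂[p,q] = q − p. For instance
  ∂AN = N − A.
The 12×24 boundary matrix has rank 10 and Smith normal form diag(1,1,1,1,1,1,1,1,1,1).

Boundary ∂_2: C_2 → C_1 maps a triangle to the signed sum of its edges. For instance
  ∂BEF = EF − BF + BE,
  ∂FMP = MP − FP + FM.
The 24×14 boundary matrix has rank 13 and Smith normal form diag(1,1,1,1,1,1,1,1,1,1,1,1,1).

Computing H_k = (kernel of ∂_k) / (image of ∂_{k+1}):

  H_0: rank C_0 − rank ∂_1 = 12 − 10 = 2, and the invariant factors of ∂_1 are all 1, so H_0 = Z^2.
  H_1: rank ker ∂_1 − rank ∂_2 = (24 − 10) − 13 = 1, and the invariant factors of ∂_2 are all 1, so H_1 = Z.
  H_2: rank ker ∂_2 − rank ∂_3 = (14 − 13) − 0 = 1, and there is no ∂_3, so H_2 = Z.

As a check, the Euler characteristic is 12 − 24 + 14 = 2, which agrees with 2 − 1 + 1 = 2.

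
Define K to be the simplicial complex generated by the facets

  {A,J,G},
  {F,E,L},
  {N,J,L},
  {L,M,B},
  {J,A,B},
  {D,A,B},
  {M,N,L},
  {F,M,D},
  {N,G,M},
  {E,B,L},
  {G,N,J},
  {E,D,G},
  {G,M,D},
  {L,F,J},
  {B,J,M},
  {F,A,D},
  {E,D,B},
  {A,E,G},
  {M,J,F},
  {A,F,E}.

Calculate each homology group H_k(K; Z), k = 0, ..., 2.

H_0 ≅ Z,  H_1 ≅ Z × Z/2,  H_2 = 0.

K has 10 vertices, 30 edges, 20 triangles.
rank ∂_0 = 0, rank ∂_1 = 9 ⇒ b_0 = 10 − 0 − 9 = 1; all invariant factors of ∂_1 are 1 so no torsion. So H_0 = Z.
rank ∂_1 = 9, rank ∂_2 = 20 ⇒ b_1 = 30 − 9 − 20 = 1; ∂_2 has invariant factor(s) [2] giving torsion. So H_1 = Z × Z/2.
rank ∂_2 = 20, rank ∂_3 = 0 ⇒ b_2 = 20 − 20 − 0 = 0. So H_2 = 0.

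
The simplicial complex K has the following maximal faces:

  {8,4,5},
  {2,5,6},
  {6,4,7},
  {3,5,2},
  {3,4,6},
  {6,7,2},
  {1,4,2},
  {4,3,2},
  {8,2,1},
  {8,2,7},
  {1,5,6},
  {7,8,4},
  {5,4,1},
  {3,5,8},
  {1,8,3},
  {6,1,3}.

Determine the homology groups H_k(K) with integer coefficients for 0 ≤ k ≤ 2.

We work with the vertex ordering 1 < 2 < 3 < 4 < 5 < 6 < 7 < 8. The simplices of K, each written with vertices in increasing order, are:

  0-simplices (8): [1], [2], [3], [4], [5], [6], [7], [8]
  1-simplices (24): (24 of them)
  2-simplices (16): [1,2,4], [1,2,8], [1,3,6], [1,3,8], [1,4,5], [1,5,6], [2,3,4], [2,3,5], [2,5,6], [2,6,7], [2,7,8], [3,4,6], [3,5,8], [4,5,8], [4,6,7], [4,7,8]

giving chain groups C_0 ≅ Z^8, C_1 ≅ Z^24, C_2 ≅ Z^16.

Boundary ∂_1: C_1 → C_0 sends each edge [p,q] (with p < q) to q − p. For instance
  ∂[1,3] = [3] − [1].
As a 8×24 matrix over Z this has rank 7, with invariant factors (1,1,1,1,1,1,1).

The boundary map ∂_2: C_2 → C_1 sends each 2-simplex [p,q,r] to [q,r] − [p,r] + [p,q]. For instance
  ∂[3,5,8] = [5,8] − [3,8] + [3,5],
  ∂[2,6,7] = [6,7] − [2,7] + [2,6].
The resulting 24×16 matrix has rank 15, and its Smith normal form has invariant factors (1,1,1,1,1,1,1,1,1,1,1,1,1,1,1).

From H_k ≅ ker(∂_k) / im(∂_{k+1}) we obtain:

  H_0: rank C_0 − rank ∂_1 = 8 − 7 = 1, and the invariant factors of ∂_1 are all 1, so H_0 ≅ Z.
  H_1: rank ker ∂_1 − rank ∂_2 = (24 − 7) − 15 = 2, and the invariant factors of ∂_2 are all 1, so H_1 ≅ Z^2.
  H_2: rank ker ∂_2 − rank ∂_3 = (16 − 15) − 0 = 1, and there is no ∂_3, so H_2 ≅ Z.

H_0 ≅ Z,  H_1 ≅ Z^2,  H_2 ≅ Z.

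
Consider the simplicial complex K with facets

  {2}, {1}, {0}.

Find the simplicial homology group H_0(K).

Take the total order 0 < 1 < 2 on the vertex set. Then K (dimension 0) consists of the simplices:

  0-simplices (3): [0], [1], [2]

so the chain groups are C_0 ≅ Z^3.

Computing H_k = (kernel of ∂_k) / (image of ∂_{k+1}):

  H_0: rank C_0 − rank ∂_1 = 3 − 0 = 3, and there is no ∂_1, so H_0 ≅ Z^3.

H_0 = Z^3.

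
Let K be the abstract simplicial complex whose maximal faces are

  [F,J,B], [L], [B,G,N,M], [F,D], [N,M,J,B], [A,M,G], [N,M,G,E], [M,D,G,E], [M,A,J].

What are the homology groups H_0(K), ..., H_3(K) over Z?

Take the total order A < B < D < E < F < G < J < L < M < N on the vertex set. Then K (dimension 3) consists of the simplices:

  0-simplices (10): A, B, D, E, F, G, J, L, M, N
  1-simplices (21): AG, AJ, AM, BF, BG, BJ, BM, BN, DE, DF, DG, DM, EG, EM, EN, FJ, GM, GN, JM, JN, MN
  2-simplices (16): AGM, AJM, BFJ, BGM, BGN, BJM, BJN, BMN, DEG, DEM, DGM, EGM, EGN, EMN, GMN, JMN
  3-simplices (4): BGMN, BJMN, DEGM, EGMN

Hence C_0 ≅ Z^10, C_1 ≅ Z^21, C_2 ≅ Z^16, C_3 ≅ Z^4.

∂_1: C_1 → C_0 is given by ∂[p,q] = [q] − [p]. For instance
  ∂JN = N − J.
The resulting 10×21 matrix has rank 8, and its Smith normal form has invariant factors (1,1,1,1,1,1,1,1).

The boundary map ∂_2: C_2 → C_1 maps a triangle to the signed sum of its edges. For instance
  ∂BGN = GN − BN + BG,
  ∂DEG = EG − DG + DE.
As a 21×16 matrix over Z this has rank 12, with invariant factors (1,1,1,1,1,1,1,1,1,1,1,1).

The boundary map ∂_3: C_3 → C_2 sends each 3-simplex σ to the alternating sum Σ_i (−1)^i (σ with its i-th vertex removed). For instance
  ∂BGMN = GMN − BMN + BGN − BGM,
  ∂EGMN = GMN − EMN + EGN − EGM.
This gives a 16×4 integer matrix of rank 4; reducing to Smith normal form yields diagonal entries (1,1,1,1).

Reading off H_k = ker ∂_k / im ∂_{k+1}:

  H_0: rank C_0 − rank ∂_1 = 10 − 8 = 2, and the invariant factors of ∂_1 are all 1, so H_0 ≅ Z^2.
  H_1: rank ker ∂_1 − rank ∂_2 = (21 − 8) − 12 = 1, and the invariant factors of ∂_2 are all 1, so H_1 ≅ Z.
  H_2: rank ker ∂_2 − rank ∂_3 = (16 − 12) − 4 = 0, and the invariant factors of ∂_3 are all 1, so H_2 ≅ 0.
  H_3: rank ker ∂_3 − rank ∂_4 = (4 − 4) − 0 = 0, and there is no ∂_4, so H_3 ≅ 0.

H_0 = Z^2,  H_1 = Z,  H_2 = 0,  H_3 = 0.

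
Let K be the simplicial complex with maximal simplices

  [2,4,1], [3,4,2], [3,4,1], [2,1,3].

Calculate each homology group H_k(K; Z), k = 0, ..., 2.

H_0 ≅ Z,  H_1 = 0,  H_2 ≅ Z.

Fix the vertex order 1 < 2 < 3 < 4 and write every simplex with vertices in increasing order. Then dim K = 2 and the simplices of K are:

  0-simplices (4): [1], [2], [3], [4]
  1-simplices (6): [1,2], [1,3], [1,4], [2,3], [2,4], [3,4]
  2-simplices (4): [1,2,3], [1,2,4], [1,3,4], [2,3,4]

Hence C_0 ≅ Z^4, C_1 ≅ Z^6, C_2 ≅ Z^4.

Boundary ∂_1: C_1 → C_0 maps an edge to its endpoints' difference, ∂[p,q] = q − p. For instance
  ∂[2,3] = [3] − [2].
This gives a 4×6 integer matrix of rank 3; reducing to Smith normal form yields diagonal entries (1,1,1).

∂_2: C_2 → C_1 maps a triangle to the signed sum of its edges. For instance
  ∂[1,2,4] = [2,4] − [1,4] + [1,2],
  ∂[1,3,4] = [3,4] − [1,4] + [1,3].
As a 6×4 matrix over Z this has rank 3, with invariant factors (1,1,1).

Computing H_k = (kernel of ∂_k) / (image of ∂_{k+1}):

  H_0: rank C_0 − rank ∂_1 = 4 − 3 = 1, and the invariant factors of ∂_1 are all 1, so H_0 = Z.
  H_1: rank ker ∂_1 − rank ∂_2 = (6 − 3) − 3 = 0, and the invariant factors of ∂_2 are all 1, so H_1 = 0.
  H_2: rank ker ∂_2 − rank ∂_3 = (4 − 3) − 0 = 1, and there is no ∂_3, so H_2 = Z.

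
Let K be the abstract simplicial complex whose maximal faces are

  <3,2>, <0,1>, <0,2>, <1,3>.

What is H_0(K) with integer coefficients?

K has 4 vertices, 4 edges.
rank ∂_0 = 0, rank ∂_1 = 3 ⇒ b_0 = 4 − 0 − 3 = 1; all invariant factors of ∂_1 are 1 so no torsion. So H_0 ≅ Z.

H_0 = Z.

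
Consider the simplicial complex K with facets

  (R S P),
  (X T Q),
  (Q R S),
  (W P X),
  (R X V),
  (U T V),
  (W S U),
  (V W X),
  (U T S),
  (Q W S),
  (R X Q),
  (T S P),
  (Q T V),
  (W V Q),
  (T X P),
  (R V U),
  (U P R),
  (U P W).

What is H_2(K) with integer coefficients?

H_2 ≅ 0.

Order the vertices as P < Q < R < S < T < U < V < W < X. Listing each simplex with vertices in this order, K has dimension 2 with simplices:

  0-simplices (9): P, Q, R, S, T, U, V, W, X
  1-simplices (27): PR, PS, PT, PU, PW, PX, QR, QS, QT, QV, QW, QX, RS, RU, RV, RX, ST, SU, SW, TU, TV, TX, UV, UW, VW, VX, WX
  2-simplices (18): PRS, PRU, PST, PTX, PUW, PWX, QRS, QRX, QSW, QTV, QTX, QVW, RUV, RVX, STU, SUW, TUV, VWX

Hence C_0 ≅ Z^9, C_1 ≅ Z^27, C_2 ≅ Z^18.

Boundary ∂_1: C_1 → C_0 sends each edge [p,q] (with p < q) to q − p. For instance
  ∂UW = W − U.
As a 9×27 matrix over Z this has rank 8, with invariant factors (1,1,1,1,1,1,1,1).

Boundary ∂_2: C_2 → C_1 acts by ∂[p,q,r] = [q,r] − [p,r] + [p,q]. For instance
  ∂PUW = UW − PW + PU,
  ∂VWX = WX − VX + VW.
As a 27×18 matrix over Z this has rank 18, with invariant factors (1,1,1,1,1,1,1,1,1,1,1,1,1,1,1,1,1,2).

Now H_k = ker ∂_k / im ∂_{k+1}, so:

  H_2: rank ker ∂_2 − rank ∂_3 = (18 − 18) − 0 = 0, and there is no ∂_3, so H_2 ≅ 0.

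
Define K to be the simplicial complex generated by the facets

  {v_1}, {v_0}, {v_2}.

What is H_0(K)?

Take the total order v_0 < v_1 < v_2 on the vertex set. Then K (dimension 0) consists of the simplices:

  0-simplices (3): [v_0], [v_1], [v_2]

Hence C_0 ≅ Z^3.

Reading off H_k = ker ∂_k / im ∂_{k+1}:

  H_0: rank C_0 − rank ∂_1 = 3 − 0 = 3, and there is no ∂_1, so H_0 = Z^3.

H_0 = Z^3.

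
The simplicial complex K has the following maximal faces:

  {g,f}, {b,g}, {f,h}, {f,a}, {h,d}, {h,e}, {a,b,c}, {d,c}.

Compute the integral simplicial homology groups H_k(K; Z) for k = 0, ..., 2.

Order the vertices as a < b < c < d < e < f < g < h. Listing each simplex with vertices in this order, K has dimension 2 with simplices:

  0-simplices (8): a, b, c, d, e, f, g, h
  1-simplices (10): ab, ac, af, bc, bg, cd, dh, eh, fg, fh
  2-simplices (1): abc

Hence C_0 ≅ Z^8, C_1 ≅ Z^10, C_2 ≅ Z^1.

∂_1: C_1 → C_0 maps an edge to its endpoints' difference, ∂[p,q] = q − p. For instance
  ∂fg = g − f.
The resulting 8×10 matrix has rank 7, and its Smith normal form has invariant factors (1,1,1,1,1,1,1).

The boundary map ∂_2: C_2 → C_1 acts by ∂[p,q,r] = [q,r] − [p,r] + [p,q]. For instance
  ∂abc = bc − ac + ab.
The resulting 10×1 matrix has rank 1, and its Smith normal form has invariant factors (1).

Now H_k = ker ∂_k / im ∂_{k+1}, so:

  H_0: rank C_0 − rank ∂_1 = 8 − 7 = 1, and the invariant factors of ∂_1 are all 1, so H_0 = Z.
  H_1: rank ker ∂_1 − rank ∂_2 = (10 − 7) − 1 = 2, and the invariant factors of ∂_2 are all 1, so H_1 = Z^2.
  H_2: rank ker ∂_2 − rank ∂_3 = (1 − 1) − 0 = 0, and there is no ∂_3, so H_2 = 0.

As a check, the Euler characteristic is 8 − 10 + 1 = -1, which agrees with 1 − 2 + 0 = -1.

H_0 = Z,  H_1 = Z^2,  H_2 = 0.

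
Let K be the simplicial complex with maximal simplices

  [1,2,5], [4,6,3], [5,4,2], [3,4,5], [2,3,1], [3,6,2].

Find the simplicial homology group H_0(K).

H_0 = Z.

Order the vertices as 1 < 2 < 3 < 4 < 5 < 6. Listing each simplex with vertices in this order, K has dimension 2 with simplices:

  0-simplices (6): [1], [2], [3], [4], [5], [6]
  1-simplices (12): [1,2], [1,3], [1,5], [2,3], [2,4], [2,5], [2,6], [3,4], [3,5], [3,6], [4,5], [4,6]
  2-simplices (6): [1,2,3], [1,2,5], [2,3,6], [2,4,5], [3,4,5], [3,4,6]

Hence C_0 ≅ Z^6, C_1 ≅ Z^12, C_2 ≅ Z^6.

∂_1: C_1 → C_0 sends each edge [p,q] (with p < q) to q − p. For instance
  ∂[3,4] = [4] − [3].
The resulting 6×12 matrix has rank 5, and its Smith normal form has invariant factors (1,1,1,1,1).

Boundary ∂_2: C_2 → C_1 acts by ∂[p,q,r] = [q,r] − [p,r] + [p,q]. For instance
  ∂[1,2,3] = [2,3] − [1,3] + [1,2],
  ∂[3,4,6] = [4,6] − [3,6] + [3,4].
As a 12×6 matrix over Z this has rank 6, with invariant factors (1,1,1,1,1,1).

Now H_k = ker ∂_k / im ∂_{k+1}, so:

  H_0: rank C_0 − rank ∂_1 = 6 − 5 = 1, and the invariant factors of ∂_1 are all 1, so H_0 ≅ Z.

(K is a triangulation of the cylinder S^1 x I.)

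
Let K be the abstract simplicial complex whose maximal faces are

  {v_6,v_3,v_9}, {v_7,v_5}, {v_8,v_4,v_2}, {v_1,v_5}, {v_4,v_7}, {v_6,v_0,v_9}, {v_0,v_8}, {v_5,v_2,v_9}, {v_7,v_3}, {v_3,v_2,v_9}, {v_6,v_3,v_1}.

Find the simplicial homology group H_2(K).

H_2 ≅ 0.

K has 10 vertices, 19 edges, 6 triangles.
rank ∂_2 = 6, rank ∂_3 = 0 ⇒ b_2 = 6 − 6 − 0 = 0. So H_2 = 0.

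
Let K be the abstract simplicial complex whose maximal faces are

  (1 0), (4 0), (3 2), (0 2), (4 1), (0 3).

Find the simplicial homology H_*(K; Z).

Order the vertices as 0 < 1 < 2 < 3 < 4. Listing each simplex with vertices in this order, K has dimension 1 with simplices:

  0-simplices (5): [0], [1], [2], [3], [4]
  1-simplices (6): [0,1], [0,2], [0,3], [0,4], [1,4], [2,3]

Hence C_0 ≅ Z^5, C_1 ≅ Z^6.

∂_1: C_1 → C_0 is given by ∂[p,q] = [q] − [p]. For instance
  ∂[1,4] = [4] − [1].
The resulting 5×6 matrix has rank 4, and its Smith normal form has invariant factors (1,1,1,1).

From H_k ≅ ker(∂_k) / im(∂_{k+1}) we obtain:

  H_0: rank C_0 − rank ∂_1 = 5 − 4 = 1, and the invariant factors of ∂_1 are all 1, so H_0 ≅ Z.
  H_1: rank ker ∂_1 − rank ∂_2 = (6 − 4) − 0 = 2, and there is no ∂_2, so H_1 ≅ Z^2.

(K is a triangulation of a wedge of 2 circles.)

H_0 ≅ Z,  H_1 ≅ Z^2.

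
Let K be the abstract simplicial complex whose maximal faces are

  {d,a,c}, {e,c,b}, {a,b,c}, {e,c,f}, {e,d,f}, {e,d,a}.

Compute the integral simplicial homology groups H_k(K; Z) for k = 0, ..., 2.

H_0 ≅ Z,  H_1 ≅ Z,  H_2 = 0.

K has 6 vertices, 12 edges, 6 triangles.
rank ∂_0 = 0, rank ∂_1 = 5 ⇒ b_0 = 6 − 0 − 5 = 1; all invariant factors of ∂_1 are 1 so no torsion. So H_0 = Z.
rank ∂_1 = 5, rank ∂_2 = 6 ⇒ b_1 = 12 − 5 − 6 = 1; all invariant factors of ∂_2 are 1 so no torsion. So H_1 = Z.
rank ∂_2 = 6, rank ∂_3 = 0 ⇒ b_2 = 6 − 6 − 0 = 0. So H_2 = 0.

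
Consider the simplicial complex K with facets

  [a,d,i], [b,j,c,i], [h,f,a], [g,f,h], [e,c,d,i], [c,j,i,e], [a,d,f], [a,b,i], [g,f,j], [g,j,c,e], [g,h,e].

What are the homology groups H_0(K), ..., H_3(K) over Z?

H_0 ≅ Z,  H_1 ≅ Z,  H_2 = 0,  H_3 = 0.

K has 10 vertices, 26 edges, 20 triangles, 4 3-simplices.
rank ∂_0 = 0, rank ∂_1 = 9 ⇒ b_0 = 10 − 0 − 9 = 1; all invariant factors of ∂_1 are 1 so no torsion. So H_0 ≅ Z.
rank ∂_1 = 9, rank ∂_2 = 16 ⇒ b_1 = 26 − 9 − 16 = 1; all invariant factors of ∂_2 are 1 so no torsion. So H_1 ≅ Z.
rank ∂_2 = 16, rank ∂_3 = 4 ⇒ b_2 = 20 − 16 − 4 = 0; all invariant factors of ∂_3 are 1 so no torsion. So H_2 ≅ 0.
rank ∂_3 = 4, rank ∂_4 = 0 ⇒ b_3 = 4 − 4 − 0 = 0. So H_3 ≅ 0.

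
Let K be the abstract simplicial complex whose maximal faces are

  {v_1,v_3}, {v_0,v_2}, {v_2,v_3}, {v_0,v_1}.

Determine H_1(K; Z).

H_1 ≅ Z.

Order the vertices as v_0 < v_1 < v_2 < v_3. Listing each simplex with vertices in this order, K has dimension 1 with simplices:

  0-simplices (4): [v_0], [v_1], [v_2], [v_3]
  1-simplices (4): [v_0,v_1], [v_0,v_2], [v_1,v_3], [v_2,v_3]

so the chain groups are C_0 ≅ Z^4, C_1 ≅ Z^4.

The boundary map ∂_1: C_1 → C_0 sends each edge [p,q] (with p < q) to q − p.
The resulting 4×4 matrix has rank 3, and its Smith normal form has invariant factors (1,1,1).

From H_k ≅ ker(∂_k) / im(∂_{k+1}) we obtain:

  H_1: rank ker ∂_1 − rank ∂_2 = (4 − 3) − 0 = 1, and there is no ∂_2, so H_1 = Z.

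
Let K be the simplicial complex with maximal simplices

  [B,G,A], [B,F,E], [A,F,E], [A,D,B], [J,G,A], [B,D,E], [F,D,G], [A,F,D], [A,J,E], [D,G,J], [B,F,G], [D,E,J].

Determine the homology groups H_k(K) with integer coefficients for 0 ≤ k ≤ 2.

Take the total order A < B < D < E < F < G < J on the vertex set. Then K (dimension 2) consists of the simplices:

  0-simplices (7): A, B, D, E, F, G, J
  1-simplices (18): AB, AD, AE, AF, AG, AJ, BD, BE, BF, BG, DE, DF, DG, DJ, EF, EJ, FG, GJ
  2-simplices (12): ABD, ABG, ADF, AEF, AEJ, AGJ, BDE, BEF, BFG, DEJ, DFG, DGJ

giving chain groups C_0 ≅ Z^7, C_1 ≅ Z^18, C_2 ≅ Z^12.

Boundary ∂_1: C_1 → C_0 maps an edge to its endpoints' difference, ∂[p,q] = q − p.
The resulting 7×18 matrix has rank 6, and its Smith normal form has invariant factors (1,1,1,1,1,1).

Boundary ∂_2: C_2 → C_1 sends each 2-simplex [p,q,r] to [q,r] − [p,r] + [p,q]. For instance
  ∂BEF = EF − BF + BE,
  ∂BDE = DE − BE + BD.
This gives a 18×12 integer matrix of rank 12; reducing to Smith normal form yields diagonal entries (1,1,1,1,1,1,1,1,1,1,1,2).

Computing H_k = (kernel of ∂_k) / (image of ∂_{k+1}):

  H_0: rank C_0 − rank ∂_1 = 7 − 6 = 1, and the invariant factors of ∂_1 are all 1, so H_0 ≅ Z.
  H_1: rank ker ∂_1 − rank ∂_2 = (18 − 6) − 12 = 0, and ∂_2 has invariant factor 2 > 1, so H_1 ≅ Z_2.
  H_2: rank ker ∂_2 − rank ∂_3 = (12 − 12) − 0 = 0, and there is no ∂_3, so H_2 ≅ 0.

As a check, the Euler characteristic is 7 − 18 + 12 = 1, which agrees with 1 − 0 + 0 = 1.

H_0 = Z,  H_1 = Z_2,  H_2 = 0.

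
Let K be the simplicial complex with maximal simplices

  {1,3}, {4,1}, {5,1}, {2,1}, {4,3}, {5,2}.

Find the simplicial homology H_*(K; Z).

Take the total order 1 < 2 < 3 < 4 < 5 on the vertex set. Then K (dimension 1) consists of the simplices:

  0-simplices (5): [1], [2], [3], [4], [5]
  1-simplices (6): [1,2], [1,3], [1,4], [1,5], [2,5], [3,4]

Hence C_0 ≅ Z^5, C_1 ≅ Z^6.

∂_1: C_1 → C_0 is given by ∂[p,q] = [q] − [p]. For instance
  ∂[2,5] = [5] − [2].
As a 5×6 matrix over Z this has rank 4, with invariant factors (1,1,1,1).

From H_k ≅ ker(∂_k) / im(∂_{k+1}) we obtain:

  H_0: rank C_0 − rank ∂_1 = 5 − 4 = 1, and the invariant factors of ∂_1 are all 1, so H_0 = Z.
  H_1: rank ker ∂_1 − rank ∂_2 = (6 − 4) − 0 = 2, and there is no ∂_2, so H_1 = Z^2.

(K is a triangulation of a wedge of 2 circles.)

H_0 = Z,  H_1 = Z^2.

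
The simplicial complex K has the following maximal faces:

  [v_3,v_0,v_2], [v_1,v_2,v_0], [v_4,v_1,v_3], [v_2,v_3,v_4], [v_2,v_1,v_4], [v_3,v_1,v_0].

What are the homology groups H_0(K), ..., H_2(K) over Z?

H_0 ≅ Z,  H_1 = 0,  H_2 ≅ Z.

Take the total order v_0 < v_1 < v_2 < v_3 < v_4 on the vertex set. Then K (dimension 2) consists of the simplices:

  0-simplices (5): [v_0], [v_1], [v_2], [v_3], [v_4]
  1-simplices (9): [v_0,v_1], [v_0,v_2], [v_0,v_3], [v_1,v_2], [v_1,v_3], [v_1,v_4], [v_2,v_3], [v_2,v_4], [v_3,v_4]
  2-simplices (6): [v_0,v_1,v_2], [v_0,v_1,v_3], [v_0,v_2,v_3], [v_1,v_2,v_4], [v_1,v_3,v_4], [v_2,v_3,v_4]

Hence C_0 ≅ Z^5, C_1 ≅ Z^9, C_2 ≅ Z^6.

Boundary ∂_1: C_1 → C_0 maps an edge to its endpoints' difference, ∂[p,q] = q − p. For instance
  ∂[v_1,v_2] = [v_2] − [v_1].
The resulting 5×9 matrix has rank 4, and its Smith normal form has invariant factors (1,1,1,1).

The boundary map ∂_2: C_2 → C_1 acts by ∂[p,q,r] = [q,r] − [p,r] + [p,q]. For instance
  ∂[v_0,v_1,v_2] = [v_1,v_2] − [v_0,v_2] + [v_0,v_1],
  ∂[v_2,v_3,v_4] = [v_3,v_4] − [v_2,v_4] + [v_2,v_3].
The resulting 9×6 matrix has rank 5, and its Smith normal form has invariant factors (1,1,1,1,1).

From H_k ≅ ker(∂_k) / im(∂_{k+1}) we obtain:

  H_0: rank C_0 − rank ∂_1 = 5 − 4 = 1, and the invariant factors of ∂_1 are all 1, so H_0 = Z.
  H_1: rank ker ∂_1 − rank ∂_2 = (9 − 4) − 5 = 0, and the invariant factors of ∂_2 are all 1, so H_1 = 0.
  H_2: rank ker ∂_2 − rank ∂_3 = (6 − 5) − 0 = 1, and there is no ∂_3, so H_2 = Z.

(K is a triangulation of the 2-sphere S^2.)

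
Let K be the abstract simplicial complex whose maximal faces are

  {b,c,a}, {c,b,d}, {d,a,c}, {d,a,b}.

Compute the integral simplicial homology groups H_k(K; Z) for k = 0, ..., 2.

Take the total order a < b < c < d on the vertex set. Then K (dimension 2) consists of the simplices:

  0-simplices (4): a, b, c, d
  1-simplices (6): ab, ac, ad, bc, bd, cd
  2-simplices (4): abc, abd, acd, bcd

so the chain groups are C_0 ≅ Z^4, C_1 ≅ Z^6, C_2 ≅ Z^4.

∂_1: C_1 → C_0 maps an edge to its endpoints' difference, ∂[p,q] = q − p.
The resulting 4×6 matrix has rank 3, and its Smith normal form has invariant factors (1,1,1).

The boundary map ∂_2: C_2 → C_1 sends each 2-simplex [p,q,r] to [q,r] − [p,r] + [p,q]. For instance
  ∂acd = cd − ad + ac,
  ∂abc = bc − ac + ab.
As a 6×4 matrix over Z this has rank 3, with invariant factors (1,1,1).

Now H_k = ker ∂_k / im ∂_{k+1}, so:

  H_0: rank C_0 − rank ∂_1 = 4 − 3 = 1, and the invariant factors of ∂_1 are all 1, so H_0 = Z.
  H_1: rank ker ∂_1 − rank ∂_2 = (6 − 3) − 3 = 0, and the invariant factors of ∂_2 are all 1, so H_1 = 0.
  H_2: rank ker ∂_2 − rank ∂_3 = (4 − 3) − 0 = 1, and there is no ∂_3, so H_2 = Z.

As a check, the Euler characteristic is 4 − 6 + 4 = 2, which agrees with 1 − 0 + 1 = 2.
(K is a triangulation of the 2-sphere S^2.)

H_0 = Z,  H_1 = 0,  H_2 = Z.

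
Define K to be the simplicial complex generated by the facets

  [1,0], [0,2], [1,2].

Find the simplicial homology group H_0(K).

Take the total order 0 < 1 < 2 on the vertex set. Then K (dimension 1) consists of the simplices:

  0-simplices (3): [0], [1], [2]
  1-simplices (3): [0,1], [0,2], [1,2]

giving chain groups C_0 ≅ Z^3, C_1 ≅ Z^3.

The boundary map ∂_1: C_1 → C_0 sends each edge [p,q] (with p < q) to q − p. For instance
  ∂[0,1] = [1] − [0].
The 3×3 boundary matrix has rank 2 and Smith normal form diag(1,1).

Computing H_k = (kernel of ∂_k) / (image of ∂_{k+1}):

  H_0: rank C_0 − rank ∂_1 = 3 − 2 = 1, and the invariant factors of ∂_1 are all 1, so H_0 ≅ Z.

H_0 ≅ Z.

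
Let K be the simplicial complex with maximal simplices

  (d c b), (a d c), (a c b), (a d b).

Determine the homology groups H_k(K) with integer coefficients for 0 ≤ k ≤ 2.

H_0 ≅ Z,  H_1 = 0,  H_2 ≅ Z.

Order the vertices as a < b < c < d. Listing each simplex with vertices in this order, K has dimension 2 with simplices:

  0-simplices (4): a, b, c, d
  1-simplices (6): ab, ac, ad, bc, bd, cd
  2-simplices (4): abc, abd, acd, bcd

giving chain groups C_0 ≅ Z^4, C_1 ≅ Z^6, C_2 ≅ Z^4.

The boundary map ∂_1: C_1 → C_0 maps an edge to its endpoints' difference, ∂[p,q] = q − p. For instance
  ∂bc = c − b.
As a 4×6 matrix over Z this has rank 3, with invariant factors (1,1,1).

The boundary map ∂_2: C_2 → C_1 sends each 2-simplex [p,q,r] to [q,r] − [p,r] + [p,q]. For instance
  ∂bcd = cd − bd + bc,
  ∂acd = cd − ad + ac.
The resulting 6×4 matrix has rank 3, and its Smith normal form has invariant factors (1,1,1).

Reading off H_k = ker ∂_k / im ∂_{k+1}:

  H_0: rank C_0 − rank ∂_1 = 4 − 3 = 1, and the invariant factors of ∂_1 are all 1, so H_0 ≅ Z.
  H_1: rank ker ∂_1 − rank ∂_2 = (6 − 3) − 3 = 0, and the invariant factors of ∂_2 are all 1, so H_1 ≅ 0.
  H_2: rank ker ∂_2 − rank ∂_3 = (4 − 3) − 0 = 1, and there is no ∂_3, so H_2 ≅ Z.

(K is a triangulation of the 2-sphere S^2.)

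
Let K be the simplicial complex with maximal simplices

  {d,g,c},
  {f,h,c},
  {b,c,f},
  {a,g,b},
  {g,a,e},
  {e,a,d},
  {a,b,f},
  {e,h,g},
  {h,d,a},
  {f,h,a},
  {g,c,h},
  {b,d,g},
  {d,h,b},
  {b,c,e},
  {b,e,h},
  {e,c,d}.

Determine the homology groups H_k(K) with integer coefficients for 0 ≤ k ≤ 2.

We work with the vertex ordering a < b < c < d < e < f < g < h. The simplices of K, each written with vertices in increasing order, are:

  0-simplices (8): a, b, c, d, e, f, g, h
  1-simplices (24): ab, ad, ae, af, ag, ah, bc, bd, be, bf, bg, bh, cd, ce, cf, cg, ch, de, dg, dh, eg, eh, fh, gh
  2-simplices (16): abf, abg, ade, adh, aeg, afh, bce, bcf, bdg, bdh, beh, cde, cdg, cfh, cgh, egh

giving chain groups C_0 ≅ Z^8, C_1 ≅ Z^24, C_2 ≅ Z^16.

Boundary ∂_1: C_1 → C_0 is given by ∂[p,q] = [q] − [p].
The resulting 8×24 matrix has rank 7, and its Smith normal form has invariant factors (1,1,1,1,1,1,1).

∂_2: C_2 → C_1 maps a triangle to the signed sum of its edges. For instance
  ∂egh = gh − eh + eg,
  ∂cdg = dg − cg + cd.
This gives a 24×16 integer matrix of rank 15; reducing to Smith normal form yields diagonal entries (1,1,1,1,1,1,1,1,1,1,1,1,1,1,1).

Now H_k = ker ∂_k / im ∂_{k+1}, so:

  H_0: rank C_0 − rank ∂_1 = 8 − 7 = 1, and the invariant factors of ∂_1 are all 1, so H_0 ≅ Z.
  H_1: rank ker ∂_1 − rank ∂_2 = (24 − 7) − 15 = 2, and the invariant factors of ∂_2 are all 1, so H_1 ≅ Z^2.
  H_2: rank ker ∂_2 − rank ∂_3 = (16 − 15) − 0 = 1, and there is no ∂_3, so H_2 ≅ Z.

H_0 ≅ Z,  H_1 ≅ Z^2,  H_2 ≅ Z.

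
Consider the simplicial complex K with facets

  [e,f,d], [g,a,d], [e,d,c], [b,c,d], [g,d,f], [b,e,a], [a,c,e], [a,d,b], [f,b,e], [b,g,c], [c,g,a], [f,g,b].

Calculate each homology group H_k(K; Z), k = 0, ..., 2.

K has 7 vertices, 18 edges, 12 triangles.
rank ∂_0 = 0, rank ∂_1 = 6 ⇒ b_0 = 7 − 0 − 6 = 1; all invariant factors of ∂_1 are 1 so no torsion. So H_0 = Z.
rank ∂_1 = 6, rank ∂_2 = 12 ⇒ b_1 = 18 − 6 − 12 = 0; ∂_2 has invariant factor(s) [2] giving torsion. So H_1 = Z/2Z.
rank ∂_2 = 12, rank ∂_3 = 0 ⇒ b_2 = 12 − 12 − 0 = 0. So H_2 = 0.

H_0 ≅ Z,  H_1 ≅ Z/2Z,  H_2 = 0.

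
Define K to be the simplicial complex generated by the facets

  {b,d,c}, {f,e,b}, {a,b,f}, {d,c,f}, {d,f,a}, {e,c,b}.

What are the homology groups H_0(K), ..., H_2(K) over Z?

Order the vertices as a < b < c < d < e < f. Listing each simplex with vertices in this order, K has dimension 2 with simplices:

  0-simplices (6): a, b, c, d, e, f
  1-simplices (12): ab, ad, af, bc, bd, be, bf, cd, ce, cf, df, ef
  2-simplices (6): abf, adf, bcd, bce, bef, cdf

so the chain groups are C_0 ≅ Z^6, C_1 ≅ Z^12, C_2 ≅ Z^6.

The boundary map ∂_1: C_1 → C_0 maps an edge to its endpoints' difference, ∂[p,q] = q − p.
The 6×12 boundary matrix has rank 5 and Smith normal form diag(1,1,1,1,1).

Boundary ∂_2: C_2 → C_1 maps a triangle to the signed sum of its edges. For instance
  ∂bcd = cd − bd + bc,
  ∂abf = bf − af + ab.
The resulting 12×6 matrix has rank 6, and its Smith normal form has invariant factors (1,1,1,1,1,1).

Reading off H_k = ker ∂_k / im ∂_{k+1}:

  H_0: rank C_0 − rank ∂_1 = 6 − 5 = 1, and the invariant factors of ∂_1 are all 1, so H_0 ≅ Z.
  H_1: rank ker ∂_1 − rank ∂_2 = (12 − 5) − 6 = 1, and the invariant factors of ∂_2 are all 1, so H_1 ≅ Z.
  H_2: rank ker ∂_2 − rank ∂_3 = (6 − 6) − 0 = 0, and there is no ∂_3, so H_2 ≅ 0.

H_0 = Z,  H_1 = Z,  H_2 = 0.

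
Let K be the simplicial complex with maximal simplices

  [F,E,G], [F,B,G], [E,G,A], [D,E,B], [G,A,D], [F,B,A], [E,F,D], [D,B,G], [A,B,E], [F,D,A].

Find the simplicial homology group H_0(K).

We work with the vertex ordering A < B < D < E < F < G. The simplices of K, each written with vertices in increasing order, are:

  0-simplices (6): A, B, D, E, F, G
  1-simplices (15): AB, AD, AE, AF, AG, BD, BE, BF, BG, DE, DF, DG, EF, EG, FG
  2-simplices (10): ABE, ABF, ADF, ADG, AEG, BDE, BDG, BFG, DEF, EFG

giving chain groups C_0 ≅ Z^6, C_1 ≅ Z^15, C_2 ≅ Z^10.

Boundary ∂_1: C_1 → C_0 is given by ∂[p,q] = [q] − [p].
The resulting 6×15 matrix has rank 5, and its Smith normal form has invariant factors (1,1,1,1,1).

Boundary ∂_2: C_2 → C_1 maps a triangle to the signed sum of its edges. For instance
  ∂ABF = BF − AF + AB,
  ∂AEG = EG − AG + AE.
As a 15×10 matrix over Z this has rank 10, with invariant factors (1,1,1,1,1,1,1,1,1,2).

From H_k ≅ ker(∂_k) / im(∂_{k+1}) we obtain:

  H_0: rank C_0 − rank ∂_1 = 6 − 5 = 1, and the invariant factors of ∂_1 are all 1, so H_0 = Z.

H_0 = Z.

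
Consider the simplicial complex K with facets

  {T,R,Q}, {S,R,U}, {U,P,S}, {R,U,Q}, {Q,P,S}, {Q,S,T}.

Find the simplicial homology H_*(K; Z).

H_0 = Z,  H_1 = Z,  H_2 = 0.

Order the vertices as P < Q < R < S < T < U. Listing each simplex with vertices in this order, K has dimension 2 with simplices:

  0-simplices (6): P, Q, R, S, T, U
  1-simplices (12): PQ, PS, PU, QR, QS, QT, QU, RS, RT, RU, ST, SU
  2-simplices (6): PQS, PSU, QRT, QRU, QST, RSU

Hence C_0 ≅ Z^6, C_1 ≅ Z^12, C_2 ≅ Z^6.

The boundary map ∂_1: C_1 → C_0 sends each edge [p,q] (with p < q) to q − p.
As a 6×12 matrix over Z this has rank 5, with invariant factors (1,1,1,1,1).

Boundary ∂_2: C_2 → C_1 acts by ∂[p,q,r] = [q,r] − [p,r] + [p,q]. For instance
  ∂QRU = RU − QU + QR,
  ∂QST = ST − QT + QS.
This gives a 12×6 integer matrix of rank 6; reducing to Smith normal form yields diagonal entries (1,1,1,1,1,1).

Now H_k = ker ∂_k / im ∂_{k+1}, so:

  H_0: rank C_0 − rank ∂_1 = 6 − 5 = 1, and the invariant factors of ∂_1 are all 1, so H_0 ≅ Z.
  H_1: rank ker ∂_1 − rank ∂_2 = (12 − 5) − 6 = 1, and the invariant factors of ∂_2 are all 1, so H_1 ≅ Z.
  H_2: rank ker ∂_2 − rank ∂_3 = (6 − 6) − 0 = 0, and there is no ∂_3, so H_2 ≅ 0.

As a check, the Euler characteristic is 6 − 12 + 6 = 0, which agrees with 1 − 1 + 0 = 0.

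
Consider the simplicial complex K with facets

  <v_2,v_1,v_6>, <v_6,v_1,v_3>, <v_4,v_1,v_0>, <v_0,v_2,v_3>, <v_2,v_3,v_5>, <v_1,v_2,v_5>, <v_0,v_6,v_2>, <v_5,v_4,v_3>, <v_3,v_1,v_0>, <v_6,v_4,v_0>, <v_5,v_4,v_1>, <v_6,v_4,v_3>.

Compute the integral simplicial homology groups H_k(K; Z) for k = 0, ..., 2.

Take the total order v_0 < v_1 < v_2 < v_3 < v_4 < v_5 < v_6 on the vertex set. Then K (dimension 2) consists of the simplices:

  0-simplices (7): [v_0], [v_1], [v_2], [v_3], [v_4], [v_5], [v_6]
  1-simplices (18): (18 of them)
  2-simplices (12): (12 of them)

so the chain groups are C_0 ≅ Z^7, C_1 ≅ Z^18, C_2 ≅ Z^12.

Boundary ∂_1: C_1 → C_0 maps an edge to its endpoints' difference, ∂[p,q] = q − p. For instance
  ∂[v_2,v_3] = [v_3] − [v_2].
As a 7×18 matrix over Z this has rank 6, with invariant factors (1,1,1,1,1,1).

∂_2: C_2 → C_1 sends each 2-simplex [p,q,r] to [q,r] − [p,r] + [p,q]. For instance
  ∂[v_3,v_4,v_5] = [v_4,v_5] − [v_3,v_5] + [v_3,v_4],
  ∂[v_0,v_1,v_3] = [v_1,v_3] − [v_0,v_3] + [v_0,v_1].
This gives a 18×12 integer matrix of rank 12; reducing to Smith normal form yields diagonal entries (1,1,1,1,1,1,1,1,1,1,1,2).

Computing H_k = (kernel of ∂_k) / (image of ∂_{k+1}):

  H_0: rank C_0 − rank ∂_1 = 7 − 6 = 1, and the invariant factors of ∂_1 are all 1, so H_0 ≅ Z.
  H_1: rank ker ∂_1 − rank ∂_2 = (18 − 6) − 12 = 0, and ∂_2 has invariant factor 2 > 1, so H_1 ≅ Z/2Z.
  H_2: rank ker ∂_2 − rank ∂_3 = (12 − 12) − 0 = 0, and there is no ∂_3, so H_2 ≅ 0.

H_0 = Z,  H_1 = Z/2Z,  H_2 = 0.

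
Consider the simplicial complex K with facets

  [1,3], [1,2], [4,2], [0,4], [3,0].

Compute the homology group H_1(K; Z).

H_1 = Z.

Order the vertices as 0 < 1 < 2 < 3 < 4. Listing each simplex with vertices in this order, K has dimension 1 with simplices:

  0-simplices (5): [0], [1], [2], [3], [4]
  1-simplices (5): [0,3], [0,4], [1,2], [1,3], [2,4]

Hence C_0 ≅ Z^5, C_1 ≅ Z^5.

Boundary ∂_1: C_1 → C_0 sends each edge [p,q] (with p < q) to q − p. For instance
  ∂[0,3] = [3] − [0].
This gives a 5×5 integer matrix of rank 4; reducing to Smith normal form yields diagonal entries (1,1,1,1).

Reading off H_k = ker ∂_k / im ∂_{k+1}:

  H_1: rank ker ∂_1 − rank ∂_2 = (5 − 4) − 0 = 1, and there is no ∂_2, so H_1 ≅ Z.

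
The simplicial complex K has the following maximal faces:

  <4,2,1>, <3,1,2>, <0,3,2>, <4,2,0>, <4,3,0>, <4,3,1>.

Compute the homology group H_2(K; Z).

H_2 ≅ Z.

Fix the vertex order 0 < 1 < 2 < 3 < 4 and write every simplex with vertices in increasing order. Then dim K = 2 and the simplices of K are:

  0-simplices (5): [0], [1], [2], [3], [4]
  1-simplices (9): [0,2], [0,3], [0,4], [1,2], [1,3], [1,4], [2,3], [2,4], [3,4]
  2-simplices (6): [0,2,3], [0,2,4], [0,3,4], [1,2,3], [1,2,4], [1,3,4]

so the chain groups are C_0 ≅ Z^5, C_1 ≅ Z^9, C_2 ≅ Z^6.

∂_1: C_1 → C_0 maps an edge to its endpoints' difference, ∂[p,q] = q − p.
The 5×9 boundary matrix has rank 4 and Smith normal form diag(1,1,1,1).

∂_2: C_2 → C_1 sends each 2-simplex [p,q,r] to [q,r] − [p,r] + [p,q]. For instance
  ∂[0,3,4] = [3,4] − [0,4] + [0,3],
  ∂[1,2,4] = [2,4] − [1,4] + [1,2].
The 9×6 boundary matrix has rank 5 and Smith normal form diag(1,1,1,1,1).

Computing H_k = (kernel of ∂_k) / (image of ∂_{k+1}):

  H_2: rank ker ∂_2 − rank ∂_3 = (6 − 5) − 0 = 1, and there is no ∂_3, so H_2 ≅ Z.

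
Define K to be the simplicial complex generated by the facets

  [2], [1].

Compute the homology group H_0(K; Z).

K has 2 vertices.
rank ∂_0 = 0, rank ∂_1 = 0 ⇒ b_0 = 2 − 0 − 0 = 2. So H_0 = Z^2.

H_0 ≅ Z^2.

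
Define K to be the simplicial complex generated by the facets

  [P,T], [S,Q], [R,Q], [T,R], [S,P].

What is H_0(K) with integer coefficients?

Take the total order P < Q < R < S < T on the vertex set. Then K (dimension 1) consists of the simplices:

  0-simplices (5): P, Q, R, S, T
  1-simplices (5): PS, PT, QR, QS, RT

Hence C_0 ≅ Z^5, C_1 ≅ Z^5.

Boundary ∂_1: C_1 → C_0 is given by ∂[p,q] = [q] − [p].
The resulting 5×5 matrix has rank 4, and its Smith normal form has invariant factors (1,1,1,1).

Now H_k = ker ∂_k / im ∂_{k+1}, so:

  H_0: rank C_0 − rank ∂_1 = 5 − 4 = 1, and the invariant factors of ∂_1 are all 1, so H_0 ≅ Z.

H_0 ≅ Z.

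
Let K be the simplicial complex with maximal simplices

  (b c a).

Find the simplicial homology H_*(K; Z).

H_0 = Z,  H_1 = 0,  H_2 = 0.

K has 3 vertices, 3 edges, 1 triangle.
rank ∂_0 = 0, rank ∂_1 = 2 ⇒ b_0 = 3 − 0 − 2 = 1; all invariant factors of ∂_1 are 1 so no torsion. So H_0 ≅ Z.
rank ∂_1 = 2, rank ∂_2 = 1 ⇒ b_1 = 3 − 2 − 1 = 0; all invariant factors of ∂_2 are 1 so no torsion. So H_1 ≅ 0.
rank ∂_2 = 1, rank ∂_3 = 0 ⇒ b_2 = 1 − 1 − 0 = 0. So H_2 ≅ 0.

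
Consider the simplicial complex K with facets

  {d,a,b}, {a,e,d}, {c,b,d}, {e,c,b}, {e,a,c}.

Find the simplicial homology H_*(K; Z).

H_0 ≅ Z,  H_1 ≅ Z,  H_2 = 0.

Fix the vertex order a < b < c < d < e and write every simplex with vertices in increasing order. Then dim K = 2 and the simplices of K are:

  0-simplices (5): a, b, c, d, e
  1-simplices (10): ab, ac, ad, ae, bc, bd, be, cd, ce, de
  2-simplices (5): abd, ace, ade, bcd, bce

so the chain groups are C_0 ≅ Z^5, C_1 ≅ Z^10, C_2 ≅ Z^5.

Boundary ∂_1: C_1 → C_0 sends each edge [p,q] (with p < q) to q − p. For instance
  ∂ac = c − a.
As a 5×10 matrix over Z this has rank 4, with invariant factors (1,1,1,1).

Boundary ∂_2: C_2 → C_1 sends each 2-simplex [p,q,r] to [q,r] − [p,r] + [p,q]. For instance
  ∂bcd = cd − bd + bc,
  ∂abd = bd − ad + ab.
The 10×5 boundary matrix has rank 5 and Smith normal form diag(1,1,1,1,1).

Reading off H_k = ker ∂_k / im ∂_{k+1}:

  H_0: rank C_0 − rank ∂_1 = 5 − 4 = 1, and the invariant factors of ∂_1 are all 1, so H_0 ≅ Z.
  H_1: rank ker ∂_1 − rank ∂_2 = (10 − 4) − 5 = 1, and the invariant factors of ∂_2 are all 1, so H_1 ≅ Z.
  H_2: rank ker ∂_2 − rank ∂_3 = (5 − 5) − 0 = 0, and there is no ∂_3, so H_2 ≅ 0.

As a check, the Euler characteristic is 5 − 10 + 5 = 0, which agrees with 1 − 1 + 0 = 0.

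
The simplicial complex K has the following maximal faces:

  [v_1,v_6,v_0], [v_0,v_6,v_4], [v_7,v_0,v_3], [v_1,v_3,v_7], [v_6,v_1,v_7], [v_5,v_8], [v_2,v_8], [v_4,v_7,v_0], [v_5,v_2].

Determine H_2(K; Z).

H_2 = 0.

Order the vertices as v_0 < v_1 < v_2 < v_3 < v_4 < v_5 < v_6 < v_7 < v_8. Listing each simplex with vertices in this order, K has dimension 2 with simplices:

  0-simplices (9): [v_0], [v_1], [v_2], [v_3], [v_4], [v_5], [v_6], [v_7], [v_8]
  1-simplices (15): (15 of them)
  2-simplices (6): [v_0,v_1,v_6], [v_0,v_3,v_7], [v_0,v_4,v_6], [v_0,v_4,v_7], [v_1,v_3,v_7], [v_1,v_6,v_7]

so the chain groups are C_0 ≅ Z^9, C_1 ≅ Z^15, C_2 ≅ Z^6.

Boundary ∂_1: C_1 → C_0 is given by ∂[p,q] = [q] − [p]. For instance
  ∂[v_3,v_7] = [v_7] − [v_3].
The resulting 9×15 matrix has rank 7, and its Smith normal form has invariant factors (1,1,1,1,1,1,1).

∂_2: C_2 → C_1 maps a triangle to the signed sum of its edges. For instance
  ∂[v_0,v_3,v_7] = [v_3,v_7] − [v_0,v_7] + [v_0,v_3],
  ∂[v_0,v_4,v_7] = [v_4,v_7] − [v_0,v_7] + [v_0,v_4].
As a 15×6 matrix over Z this has rank 6, with invariant factors (1,1,1,1,1,1).

Computing H_k = (kernel of ∂_k) / (image of ∂_{k+1}):

  H_2: rank ker ∂_2 − rank ∂_3 = (6 − 6) − 0 = 0, and there is no ∂_3, so H_2 = 0.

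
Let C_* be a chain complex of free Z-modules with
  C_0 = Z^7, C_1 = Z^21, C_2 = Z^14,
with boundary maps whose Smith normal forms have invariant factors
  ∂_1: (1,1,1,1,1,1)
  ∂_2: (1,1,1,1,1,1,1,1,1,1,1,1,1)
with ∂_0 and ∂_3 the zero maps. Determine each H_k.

H_0 = Z,  H_1 = Z^2,  H_2 = Z.

H_0: b_0 = 7 − 0 − 6 = 1; torsion from ∂_1 factors > 1: none. So H_0 = Z.
H_1: b_1 = 21 − 6 − 13 = 2; torsion from ∂_2 factors > 1: none. So H_1 = Z^2.
H_2: b_2 = 14 − 13 − 0 = 1; torsion from ∂_3 factors > 1: none. So H_2 = Z.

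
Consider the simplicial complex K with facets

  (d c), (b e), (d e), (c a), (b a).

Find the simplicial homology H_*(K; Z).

K has 5 vertices, 5 edges.
rank ∂_0 = 0, rank ∂_1 = 4 ⇒ b_0 = 5 − 0 − 4 = 1; all invariant factors of ∂_1 are 1 so no torsion. So H_0 = Z.
rank ∂_1 = 4, rank ∂_2 = 0 ⇒ b_1 = 5 − 4 − 0 = 1. So H_1 = Z.

H_0 = Z,  H_1 = Z.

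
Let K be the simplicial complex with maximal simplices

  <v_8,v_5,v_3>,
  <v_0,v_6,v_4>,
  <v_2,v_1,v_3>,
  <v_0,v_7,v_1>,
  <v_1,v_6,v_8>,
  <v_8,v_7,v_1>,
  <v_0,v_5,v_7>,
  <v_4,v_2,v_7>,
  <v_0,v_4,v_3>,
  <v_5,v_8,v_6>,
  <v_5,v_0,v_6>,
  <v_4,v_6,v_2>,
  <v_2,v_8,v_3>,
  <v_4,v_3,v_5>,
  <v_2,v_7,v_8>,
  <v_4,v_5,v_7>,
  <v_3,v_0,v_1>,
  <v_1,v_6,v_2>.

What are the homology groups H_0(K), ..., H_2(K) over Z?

H_0 = Z,  H_1 = Z ⊕ Z/2Z,  H_2 = 0.

Order the vertices as v_0 < v_1 < v_2 < v_3 < v_4 < v_5 < v_6 < v_7 < v_8. Listing each simplex with vertices in this order, K has dimension 2 with simplices:

  0-simplices (9): [v_0], [v_1], [v_2], [v_3], [v_4], [v_5], [v_6], [v_7], [v_8]
  1-simplices (27): (27 of them)
  2-simplices (18): (18 of them)

Hence C_0 ≅ Z^9, C_1 ≅ Z^27, C_2 ≅ Z^18.

Boundary ∂_1: C_1 → C_0 sends each edge [p,q] (with p < q) to q − p.
The resulting 9×27 matrix has rank 8, and its Smith normal form has invariant factors (1,1,1,1,1,1,1,1).

The boundary map ∂_2: C_2 → C_1 sends each 2-simplex [p,q,r] to [q,r] − [p,r] + [p,q]. For instance
  ∂[v_2,v_4,v_6] = [v_4,v_6] − [v_2,v_6] + [v_2,v_4],
  ∂[v_3,v_4,v_5] = [v_4,v_5] − [v_3,v_5] + [v_3,v_4].
The resulting 27×18 matrix has rank 18, and its Smith normal form has invariant factors (1,1,1,1,1,1,1,1,1,1,1,1,1,1,1,1,1,2).

Computing H_k = (kernel of ∂_k) / (image of ∂_{k+1}):

  H_0: rank C_0 − rank ∂_1 = 9 − 8 = 1, and the invariant factors of ∂_1 are all 1, so H_0 ≅ Z.
  H_1: rank ker ∂_1 − rank ∂_2 = (27 − 8) − 18 = 1, and ∂_2 has invariant factor 2 > 1, so H_1 ≅ Z ⊕ Z/2Z.
  H_2: rank ker ∂_2 − rank ∂_3 = (18 − 18) − 0 = 0, and there is no ∂_3, so H_2 ≅ 0.

As a check, the Euler characteristic is 9 − 27 + 18 = 0, which agrees with 1 − 1 + 0 = 0.
(K is a triangulation of the Klein bottle.)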